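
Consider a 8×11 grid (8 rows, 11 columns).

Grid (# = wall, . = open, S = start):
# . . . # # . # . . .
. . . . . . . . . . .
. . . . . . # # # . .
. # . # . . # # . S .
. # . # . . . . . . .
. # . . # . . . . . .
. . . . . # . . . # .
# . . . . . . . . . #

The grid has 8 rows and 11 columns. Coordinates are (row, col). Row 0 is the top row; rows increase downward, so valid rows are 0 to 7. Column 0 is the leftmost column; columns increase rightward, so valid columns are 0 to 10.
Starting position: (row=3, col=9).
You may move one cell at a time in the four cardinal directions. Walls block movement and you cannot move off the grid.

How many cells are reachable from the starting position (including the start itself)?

Answer: Reachable cells: 69

Derivation:
BFS flood-fill from (row=3, col=9):
  Distance 0: (row=3, col=9)
  Distance 1: (row=2, col=9), (row=3, col=8), (row=3, col=10), (row=4, col=9)
  Distance 2: (row=1, col=9), (row=2, col=10), (row=4, col=8), (row=4, col=10), (row=5, col=9)
  Distance 3: (row=0, col=9), (row=1, col=8), (row=1, col=10), (row=4, col=7), (row=5, col=8), (row=5, col=10)
  Distance 4: (row=0, col=8), (row=0, col=10), (row=1, col=7), (row=4, col=6), (row=5, col=7), (row=6, col=8), (row=6, col=10)
  Distance 5: (row=1, col=6), (row=4, col=5), (row=5, col=6), (row=6, col=7), (row=7, col=8)
  Distance 6: (row=0, col=6), (row=1, col=5), (row=3, col=5), (row=4, col=4), (row=5, col=5), (row=6, col=6), (row=7, col=7), (row=7, col=9)
  Distance 7: (row=1, col=4), (row=2, col=5), (row=3, col=4), (row=7, col=6)
  Distance 8: (row=1, col=3), (row=2, col=4), (row=7, col=5)
  Distance 9: (row=0, col=3), (row=1, col=2), (row=2, col=3), (row=7, col=4)
  Distance 10: (row=0, col=2), (row=1, col=1), (row=2, col=2), (row=6, col=4), (row=7, col=3)
  Distance 11: (row=0, col=1), (row=1, col=0), (row=2, col=1), (row=3, col=2), (row=6, col=3), (row=7, col=2)
  Distance 12: (row=2, col=0), (row=4, col=2), (row=5, col=3), (row=6, col=2), (row=7, col=1)
  Distance 13: (row=3, col=0), (row=5, col=2), (row=6, col=1)
  Distance 14: (row=4, col=0), (row=6, col=0)
  Distance 15: (row=5, col=0)
Total reachable: 69 (grid has 69 open cells total)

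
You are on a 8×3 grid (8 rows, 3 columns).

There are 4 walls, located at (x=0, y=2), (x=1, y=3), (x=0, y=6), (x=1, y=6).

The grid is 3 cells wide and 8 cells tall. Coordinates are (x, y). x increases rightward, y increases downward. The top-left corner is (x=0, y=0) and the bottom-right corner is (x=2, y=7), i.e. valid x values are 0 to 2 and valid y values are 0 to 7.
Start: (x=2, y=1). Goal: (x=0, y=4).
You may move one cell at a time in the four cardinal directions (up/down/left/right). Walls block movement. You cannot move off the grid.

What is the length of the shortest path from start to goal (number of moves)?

Answer: Shortest path length: 5

Derivation:
BFS from (x=2, y=1) until reaching (x=0, y=4):
  Distance 0: (x=2, y=1)
  Distance 1: (x=2, y=0), (x=1, y=1), (x=2, y=2)
  Distance 2: (x=1, y=0), (x=0, y=1), (x=1, y=2), (x=2, y=3)
  Distance 3: (x=0, y=0), (x=2, y=4)
  Distance 4: (x=1, y=4), (x=2, y=5)
  Distance 5: (x=0, y=4), (x=1, y=5), (x=2, y=6)  <- goal reached here
One shortest path (5 moves): (x=2, y=1) -> (x=2, y=2) -> (x=2, y=3) -> (x=2, y=4) -> (x=1, y=4) -> (x=0, y=4)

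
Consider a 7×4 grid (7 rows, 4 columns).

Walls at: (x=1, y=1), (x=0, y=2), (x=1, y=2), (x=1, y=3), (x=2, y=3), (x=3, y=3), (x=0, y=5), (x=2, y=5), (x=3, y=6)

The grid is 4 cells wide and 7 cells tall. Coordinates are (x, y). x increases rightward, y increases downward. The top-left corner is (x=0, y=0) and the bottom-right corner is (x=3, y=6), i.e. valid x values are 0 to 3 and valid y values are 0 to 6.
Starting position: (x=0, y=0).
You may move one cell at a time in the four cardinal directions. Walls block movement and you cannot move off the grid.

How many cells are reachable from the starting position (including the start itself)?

BFS flood-fill from (x=0, y=0):
  Distance 0: (x=0, y=0)
  Distance 1: (x=1, y=0), (x=0, y=1)
  Distance 2: (x=2, y=0)
  Distance 3: (x=3, y=0), (x=2, y=1)
  Distance 4: (x=3, y=1), (x=2, y=2)
  Distance 5: (x=3, y=2)
Total reachable: 9 (grid has 19 open cells total)

Answer: Reachable cells: 9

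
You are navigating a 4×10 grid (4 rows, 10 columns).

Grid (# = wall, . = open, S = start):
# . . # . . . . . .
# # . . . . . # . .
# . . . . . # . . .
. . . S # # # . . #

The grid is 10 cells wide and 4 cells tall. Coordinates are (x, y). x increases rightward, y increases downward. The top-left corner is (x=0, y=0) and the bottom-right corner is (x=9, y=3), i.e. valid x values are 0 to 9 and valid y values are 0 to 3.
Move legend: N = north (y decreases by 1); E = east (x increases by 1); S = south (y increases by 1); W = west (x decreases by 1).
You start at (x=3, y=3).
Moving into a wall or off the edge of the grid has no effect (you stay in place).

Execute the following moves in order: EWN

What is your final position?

Answer: Final position: (x=2, y=2)

Derivation:
Start: (x=3, y=3)
  E (east): blocked, stay at (x=3, y=3)
  W (west): (x=3, y=3) -> (x=2, y=3)
  N (north): (x=2, y=3) -> (x=2, y=2)
Final: (x=2, y=2)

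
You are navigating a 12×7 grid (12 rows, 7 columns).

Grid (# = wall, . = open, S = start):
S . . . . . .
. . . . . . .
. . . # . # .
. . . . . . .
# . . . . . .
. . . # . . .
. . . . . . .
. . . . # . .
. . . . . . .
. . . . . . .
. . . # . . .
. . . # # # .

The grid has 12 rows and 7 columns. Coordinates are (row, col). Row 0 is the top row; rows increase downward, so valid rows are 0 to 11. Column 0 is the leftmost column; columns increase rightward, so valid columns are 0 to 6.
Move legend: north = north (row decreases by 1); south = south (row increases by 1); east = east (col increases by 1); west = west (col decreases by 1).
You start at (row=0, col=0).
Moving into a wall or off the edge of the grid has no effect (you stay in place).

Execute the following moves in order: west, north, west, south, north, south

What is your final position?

Start: (row=0, col=0)
  west (west): blocked, stay at (row=0, col=0)
  north (north): blocked, stay at (row=0, col=0)
  west (west): blocked, stay at (row=0, col=0)
  south (south): (row=0, col=0) -> (row=1, col=0)
  north (north): (row=1, col=0) -> (row=0, col=0)
  south (south): (row=0, col=0) -> (row=1, col=0)
Final: (row=1, col=0)

Answer: Final position: (row=1, col=0)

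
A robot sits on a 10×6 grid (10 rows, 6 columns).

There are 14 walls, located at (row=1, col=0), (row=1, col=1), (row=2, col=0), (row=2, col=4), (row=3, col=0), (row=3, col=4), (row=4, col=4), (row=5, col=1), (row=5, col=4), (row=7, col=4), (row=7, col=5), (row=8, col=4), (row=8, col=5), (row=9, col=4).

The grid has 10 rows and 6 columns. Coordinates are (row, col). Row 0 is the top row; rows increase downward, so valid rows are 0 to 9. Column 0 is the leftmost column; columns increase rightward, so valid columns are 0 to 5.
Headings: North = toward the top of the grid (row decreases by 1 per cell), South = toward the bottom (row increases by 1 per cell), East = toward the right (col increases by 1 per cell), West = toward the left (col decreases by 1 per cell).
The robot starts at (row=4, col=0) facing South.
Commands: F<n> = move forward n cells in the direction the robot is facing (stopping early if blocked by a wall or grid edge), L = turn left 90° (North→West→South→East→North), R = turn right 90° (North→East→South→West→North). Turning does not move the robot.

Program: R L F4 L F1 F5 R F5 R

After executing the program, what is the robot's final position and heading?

Start: (row=4, col=0), facing South
  R: turn right, now facing West
  L: turn left, now facing South
  F4: move forward 4, now at (row=8, col=0)
  L: turn left, now facing East
  F1: move forward 1, now at (row=8, col=1)
  F5: move forward 2/5 (blocked), now at (row=8, col=3)
  R: turn right, now facing South
  F5: move forward 1/5 (blocked), now at (row=9, col=3)
  R: turn right, now facing West
Final: (row=9, col=3), facing West

Answer: Final position: (row=9, col=3), facing West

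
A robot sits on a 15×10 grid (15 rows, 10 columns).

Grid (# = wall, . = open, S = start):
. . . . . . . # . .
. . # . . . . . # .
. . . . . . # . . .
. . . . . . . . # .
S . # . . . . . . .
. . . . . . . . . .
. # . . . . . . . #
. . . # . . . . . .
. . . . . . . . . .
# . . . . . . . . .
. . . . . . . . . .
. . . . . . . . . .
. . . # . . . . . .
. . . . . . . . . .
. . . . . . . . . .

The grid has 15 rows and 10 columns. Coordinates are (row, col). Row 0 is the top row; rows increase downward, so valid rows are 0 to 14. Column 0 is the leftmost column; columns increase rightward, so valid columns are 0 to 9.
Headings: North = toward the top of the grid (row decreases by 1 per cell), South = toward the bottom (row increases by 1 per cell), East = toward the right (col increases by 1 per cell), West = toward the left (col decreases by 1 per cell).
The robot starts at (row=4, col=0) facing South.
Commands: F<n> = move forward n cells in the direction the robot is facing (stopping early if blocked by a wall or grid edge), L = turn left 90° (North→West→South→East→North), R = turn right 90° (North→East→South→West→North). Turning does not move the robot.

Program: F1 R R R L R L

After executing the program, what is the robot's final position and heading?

Answer: Final position: (row=5, col=0), facing North

Derivation:
Start: (row=4, col=0), facing South
  F1: move forward 1, now at (row=5, col=0)
  R: turn right, now facing West
  R: turn right, now facing North
  R: turn right, now facing East
  L: turn left, now facing North
  R: turn right, now facing East
  L: turn left, now facing North
Final: (row=5, col=0), facing North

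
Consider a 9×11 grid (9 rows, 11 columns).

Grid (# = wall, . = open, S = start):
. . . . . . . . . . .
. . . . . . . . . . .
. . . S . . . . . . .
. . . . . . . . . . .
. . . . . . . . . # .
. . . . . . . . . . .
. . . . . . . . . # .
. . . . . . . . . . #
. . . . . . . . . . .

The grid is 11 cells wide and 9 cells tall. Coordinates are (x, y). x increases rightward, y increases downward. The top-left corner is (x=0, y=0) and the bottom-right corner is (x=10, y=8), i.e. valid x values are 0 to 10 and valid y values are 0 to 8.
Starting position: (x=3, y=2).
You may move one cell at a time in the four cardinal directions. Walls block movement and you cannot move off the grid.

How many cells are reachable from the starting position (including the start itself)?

Answer: Reachable cells: 96

Derivation:
BFS flood-fill from (x=3, y=2):
  Distance 0: (x=3, y=2)
  Distance 1: (x=3, y=1), (x=2, y=2), (x=4, y=2), (x=3, y=3)
  Distance 2: (x=3, y=0), (x=2, y=1), (x=4, y=1), (x=1, y=2), (x=5, y=2), (x=2, y=3), (x=4, y=3), (x=3, y=4)
  Distance 3: (x=2, y=0), (x=4, y=0), (x=1, y=1), (x=5, y=1), (x=0, y=2), (x=6, y=2), (x=1, y=3), (x=5, y=3), (x=2, y=4), (x=4, y=4), (x=3, y=5)
  Distance 4: (x=1, y=0), (x=5, y=0), (x=0, y=1), (x=6, y=1), (x=7, y=2), (x=0, y=3), (x=6, y=3), (x=1, y=4), (x=5, y=4), (x=2, y=5), (x=4, y=5), (x=3, y=6)
  Distance 5: (x=0, y=0), (x=6, y=0), (x=7, y=1), (x=8, y=2), (x=7, y=3), (x=0, y=4), (x=6, y=4), (x=1, y=5), (x=5, y=5), (x=2, y=6), (x=4, y=6), (x=3, y=7)
  Distance 6: (x=7, y=0), (x=8, y=1), (x=9, y=2), (x=8, y=3), (x=7, y=4), (x=0, y=5), (x=6, y=5), (x=1, y=6), (x=5, y=6), (x=2, y=7), (x=4, y=7), (x=3, y=8)
  Distance 7: (x=8, y=0), (x=9, y=1), (x=10, y=2), (x=9, y=3), (x=8, y=4), (x=7, y=5), (x=0, y=6), (x=6, y=6), (x=1, y=7), (x=5, y=7), (x=2, y=8), (x=4, y=8)
  Distance 8: (x=9, y=0), (x=10, y=1), (x=10, y=3), (x=8, y=5), (x=7, y=6), (x=0, y=7), (x=6, y=7), (x=1, y=8), (x=5, y=8)
  Distance 9: (x=10, y=0), (x=10, y=4), (x=9, y=5), (x=8, y=6), (x=7, y=7), (x=0, y=8), (x=6, y=8)
  Distance 10: (x=10, y=5), (x=8, y=7), (x=7, y=8)
  Distance 11: (x=10, y=6), (x=9, y=7), (x=8, y=8)
  Distance 12: (x=9, y=8)
  Distance 13: (x=10, y=8)
Total reachable: 96 (grid has 96 open cells total)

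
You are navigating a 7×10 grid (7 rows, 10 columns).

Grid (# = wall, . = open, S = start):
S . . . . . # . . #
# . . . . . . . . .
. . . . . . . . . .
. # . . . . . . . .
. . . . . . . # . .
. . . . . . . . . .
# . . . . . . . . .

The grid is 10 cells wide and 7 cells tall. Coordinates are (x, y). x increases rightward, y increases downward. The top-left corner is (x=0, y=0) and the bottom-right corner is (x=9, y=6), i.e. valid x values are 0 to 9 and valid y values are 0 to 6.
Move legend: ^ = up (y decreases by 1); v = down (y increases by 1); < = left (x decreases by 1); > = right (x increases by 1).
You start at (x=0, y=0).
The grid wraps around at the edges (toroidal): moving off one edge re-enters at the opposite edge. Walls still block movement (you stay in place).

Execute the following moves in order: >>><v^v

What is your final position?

Answer: Final position: (x=2, y=1)

Derivation:
Start: (x=0, y=0)
  > (right): (x=0, y=0) -> (x=1, y=0)
  > (right): (x=1, y=0) -> (x=2, y=0)
  > (right): (x=2, y=0) -> (x=3, y=0)
  < (left): (x=3, y=0) -> (x=2, y=0)
  v (down): (x=2, y=0) -> (x=2, y=1)
  ^ (up): (x=2, y=1) -> (x=2, y=0)
  v (down): (x=2, y=0) -> (x=2, y=1)
Final: (x=2, y=1)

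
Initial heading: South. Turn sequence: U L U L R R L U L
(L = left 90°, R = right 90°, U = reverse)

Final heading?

Start: South
  U (U-turn (180°)) -> North
  L (left (90° counter-clockwise)) -> West
  U (U-turn (180°)) -> East
  L (left (90° counter-clockwise)) -> North
  R (right (90° clockwise)) -> East
  R (right (90° clockwise)) -> South
  L (left (90° counter-clockwise)) -> East
  U (U-turn (180°)) -> West
  L (left (90° counter-clockwise)) -> South
Final: South

Answer: Final heading: South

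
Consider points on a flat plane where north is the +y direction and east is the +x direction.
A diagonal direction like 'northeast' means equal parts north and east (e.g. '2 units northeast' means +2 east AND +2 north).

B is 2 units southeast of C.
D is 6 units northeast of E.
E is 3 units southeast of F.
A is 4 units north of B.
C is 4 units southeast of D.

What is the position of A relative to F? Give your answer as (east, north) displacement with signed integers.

Answer: A is at (east=15, north=1) relative to F.

Derivation:
Place F at the origin (east=0, north=0).
  E is 3 units southeast of F: delta (east=+3, north=-3); E at (east=3, north=-3).
  D is 6 units northeast of E: delta (east=+6, north=+6); D at (east=9, north=3).
  C is 4 units southeast of D: delta (east=+4, north=-4); C at (east=13, north=-1).
  B is 2 units southeast of C: delta (east=+2, north=-2); B at (east=15, north=-3).
  A is 4 units north of B: delta (east=+0, north=+4); A at (east=15, north=1).
Therefore A relative to F: (east=15, north=1).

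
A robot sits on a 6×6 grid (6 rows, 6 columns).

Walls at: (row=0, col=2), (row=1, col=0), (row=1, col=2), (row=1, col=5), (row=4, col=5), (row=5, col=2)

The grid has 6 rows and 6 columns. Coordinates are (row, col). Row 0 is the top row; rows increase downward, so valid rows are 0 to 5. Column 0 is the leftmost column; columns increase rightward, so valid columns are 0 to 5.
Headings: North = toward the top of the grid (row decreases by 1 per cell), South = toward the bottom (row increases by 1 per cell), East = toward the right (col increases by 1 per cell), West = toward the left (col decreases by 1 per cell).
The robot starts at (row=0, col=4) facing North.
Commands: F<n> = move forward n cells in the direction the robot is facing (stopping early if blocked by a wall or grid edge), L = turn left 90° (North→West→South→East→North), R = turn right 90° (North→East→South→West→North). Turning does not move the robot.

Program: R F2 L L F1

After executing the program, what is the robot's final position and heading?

Start: (row=0, col=4), facing North
  R: turn right, now facing East
  F2: move forward 1/2 (blocked), now at (row=0, col=5)
  L: turn left, now facing North
  L: turn left, now facing West
  F1: move forward 1, now at (row=0, col=4)
Final: (row=0, col=4), facing West

Answer: Final position: (row=0, col=4), facing West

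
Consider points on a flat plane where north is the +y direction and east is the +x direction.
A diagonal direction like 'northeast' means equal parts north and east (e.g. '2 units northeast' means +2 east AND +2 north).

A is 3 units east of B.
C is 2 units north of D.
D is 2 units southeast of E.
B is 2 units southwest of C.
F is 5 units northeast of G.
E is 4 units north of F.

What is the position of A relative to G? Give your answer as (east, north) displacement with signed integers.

Place G at the origin (east=0, north=0).
  F is 5 units northeast of G: delta (east=+5, north=+5); F at (east=5, north=5).
  E is 4 units north of F: delta (east=+0, north=+4); E at (east=5, north=9).
  D is 2 units southeast of E: delta (east=+2, north=-2); D at (east=7, north=7).
  C is 2 units north of D: delta (east=+0, north=+2); C at (east=7, north=9).
  B is 2 units southwest of C: delta (east=-2, north=-2); B at (east=5, north=7).
  A is 3 units east of B: delta (east=+3, north=+0); A at (east=8, north=7).
Therefore A relative to G: (east=8, north=7).

Answer: A is at (east=8, north=7) relative to G.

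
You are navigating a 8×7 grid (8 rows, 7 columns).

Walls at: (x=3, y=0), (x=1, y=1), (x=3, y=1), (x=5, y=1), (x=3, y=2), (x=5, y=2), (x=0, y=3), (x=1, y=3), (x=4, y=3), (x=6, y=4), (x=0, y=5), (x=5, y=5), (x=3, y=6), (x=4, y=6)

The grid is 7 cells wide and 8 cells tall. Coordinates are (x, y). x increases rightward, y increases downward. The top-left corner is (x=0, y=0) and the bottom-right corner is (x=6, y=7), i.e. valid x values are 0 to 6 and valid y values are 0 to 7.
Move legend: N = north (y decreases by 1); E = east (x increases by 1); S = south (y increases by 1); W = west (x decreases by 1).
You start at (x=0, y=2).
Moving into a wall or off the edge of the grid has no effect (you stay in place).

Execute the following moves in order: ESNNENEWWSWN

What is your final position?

Start: (x=0, y=2)
  E (east): (x=0, y=2) -> (x=1, y=2)
  S (south): blocked, stay at (x=1, y=2)
  N (north): blocked, stay at (x=1, y=2)
  N (north): blocked, stay at (x=1, y=2)
  E (east): (x=1, y=2) -> (x=2, y=2)
  N (north): (x=2, y=2) -> (x=2, y=1)
  E (east): blocked, stay at (x=2, y=1)
  W (west): blocked, stay at (x=2, y=1)
  W (west): blocked, stay at (x=2, y=1)
  S (south): (x=2, y=1) -> (x=2, y=2)
  W (west): (x=2, y=2) -> (x=1, y=2)
  N (north): blocked, stay at (x=1, y=2)
Final: (x=1, y=2)

Answer: Final position: (x=1, y=2)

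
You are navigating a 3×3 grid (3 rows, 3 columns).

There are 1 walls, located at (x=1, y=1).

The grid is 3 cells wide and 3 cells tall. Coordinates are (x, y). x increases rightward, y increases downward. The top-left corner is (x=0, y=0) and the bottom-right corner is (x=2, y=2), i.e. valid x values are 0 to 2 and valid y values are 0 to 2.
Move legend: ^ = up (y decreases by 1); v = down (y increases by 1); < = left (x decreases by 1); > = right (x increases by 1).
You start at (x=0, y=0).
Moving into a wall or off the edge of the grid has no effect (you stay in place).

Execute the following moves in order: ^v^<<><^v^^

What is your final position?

Answer: Final position: (x=0, y=0)

Derivation:
Start: (x=0, y=0)
  ^ (up): blocked, stay at (x=0, y=0)
  v (down): (x=0, y=0) -> (x=0, y=1)
  ^ (up): (x=0, y=1) -> (x=0, y=0)
  < (left): blocked, stay at (x=0, y=0)
  < (left): blocked, stay at (x=0, y=0)
  > (right): (x=0, y=0) -> (x=1, y=0)
  < (left): (x=1, y=0) -> (x=0, y=0)
  ^ (up): blocked, stay at (x=0, y=0)
  v (down): (x=0, y=0) -> (x=0, y=1)
  ^ (up): (x=0, y=1) -> (x=0, y=0)
  ^ (up): blocked, stay at (x=0, y=0)
Final: (x=0, y=0)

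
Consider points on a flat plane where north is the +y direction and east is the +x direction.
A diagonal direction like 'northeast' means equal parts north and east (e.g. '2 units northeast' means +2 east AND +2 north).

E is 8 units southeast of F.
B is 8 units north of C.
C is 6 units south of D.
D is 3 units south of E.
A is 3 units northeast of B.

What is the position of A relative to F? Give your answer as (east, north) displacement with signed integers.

Answer: A is at (east=11, north=-6) relative to F.

Derivation:
Place F at the origin (east=0, north=0).
  E is 8 units southeast of F: delta (east=+8, north=-8); E at (east=8, north=-8).
  D is 3 units south of E: delta (east=+0, north=-3); D at (east=8, north=-11).
  C is 6 units south of D: delta (east=+0, north=-6); C at (east=8, north=-17).
  B is 8 units north of C: delta (east=+0, north=+8); B at (east=8, north=-9).
  A is 3 units northeast of B: delta (east=+3, north=+3); A at (east=11, north=-6).
Therefore A relative to F: (east=11, north=-6).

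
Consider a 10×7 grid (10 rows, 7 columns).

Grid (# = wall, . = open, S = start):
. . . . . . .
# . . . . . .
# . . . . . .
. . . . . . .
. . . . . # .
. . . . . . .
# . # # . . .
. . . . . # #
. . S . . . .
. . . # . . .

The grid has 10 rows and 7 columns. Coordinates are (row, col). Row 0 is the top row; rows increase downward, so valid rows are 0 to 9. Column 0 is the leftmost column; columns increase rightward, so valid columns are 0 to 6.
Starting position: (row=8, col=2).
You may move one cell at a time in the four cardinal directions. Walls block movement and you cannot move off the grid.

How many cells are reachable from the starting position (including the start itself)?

Answer: Reachable cells: 61

Derivation:
BFS flood-fill from (row=8, col=2):
  Distance 0: (row=8, col=2)
  Distance 1: (row=7, col=2), (row=8, col=1), (row=8, col=3), (row=9, col=2)
  Distance 2: (row=7, col=1), (row=7, col=3), (row=8, col=0), (row=8, col=4), (row=9, col=1)
  Distance 3: (row=6, col=1), (row=7, col=0), (row=7, col=4), (row=8, col=5), (row=9, col=0), (row=9, col=4)
  Distance 4: (row=5, col=1), (row=6, col=4), (row=8, col=6), (row=9, col=5)
  Distance 5: (row=4, col=1), (row=5, col=0), (row=5, col=2), (row=5, col=4), (row=6, col=5), (row=9, col=6)
  Distance 6: (row=3, col=1), (row=4, col=0), (row=4, col=2), (row=4, col=4), (row=5, col=3), (row=5, col=5), (row=6, col=6)
  Distance 7: (row=2, col=1), (row=3, col=0), (row=3, col=2), (row=3, col=4), (row=4, col=3), (row=5, col=6)
  Distance 8: (row=1, col=1), (row=2, col=2), (row=2, col=4), (row=3, col=3), (row=3, col=5), (row=4, col=6)
  Distance 9: (row=0, col=1), (row=1, col=2), (row=1, col=4), (row=2, col=3), (row=2, col=5), (row=3, col=6)
  Distance 10: (row=0, col=0), (row=0, col=2), (row=0, col=4), (row=1, col=3), (row=1, col=5), (row=2, col=6)
  Distance 11: (row=0, col=3), (row=0, col=5), (row=1, col=6)
  Distance 12: (row=0, col=6)
Total reachable: 61 (grid has 61 open cells total)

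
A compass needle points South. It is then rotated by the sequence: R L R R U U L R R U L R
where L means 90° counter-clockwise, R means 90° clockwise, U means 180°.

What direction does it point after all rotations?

Answer: Final heading: West

Derivation:
Start: South
  R (right (90° clockwise)) -> West
  L (left (90° counter-clockwise)) -> South
  R (right (90° clockwise)) -> West
  R (right (90° clockwise)) -> North
  U (U-turn (180°)) -> South
  U (U-turn (180°)) -> North
  L (left (90° counter-clockwise)) -> West
  R (right (90° clockwise)) -> North
  R (right (90° clockwise)) -> East
  U (U-turn (180°)) -> West
  L (left (90° counter-clockwise)) -> South
  R (right (90° clockwise)) -> West
Final: West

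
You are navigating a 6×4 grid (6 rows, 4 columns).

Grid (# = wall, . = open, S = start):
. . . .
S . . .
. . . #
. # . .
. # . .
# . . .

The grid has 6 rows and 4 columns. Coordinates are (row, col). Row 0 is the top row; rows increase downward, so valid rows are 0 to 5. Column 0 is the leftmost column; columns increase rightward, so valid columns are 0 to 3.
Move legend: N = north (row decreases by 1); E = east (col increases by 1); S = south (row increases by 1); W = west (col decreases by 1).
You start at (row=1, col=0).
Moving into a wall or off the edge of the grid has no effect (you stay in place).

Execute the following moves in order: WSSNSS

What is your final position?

Start: (row=1, col=0)
  W (west): blocked, stay at (row=1, col=0)
  S (south): (row=1, col=0) -> (row=2, col=0)
  S (south): (row=2, col=0) -> (row=3, col=0)
  N (north): (row=3, col=0) -> (row=2, col=0)
  S (south): (row=2, col=0) -> (row=3, col=0)
  S (south): (row=3, col=0) -> (row=4, col=0)
Final: (row=4, col=0)

Answer: Final position: (row=4, col=0)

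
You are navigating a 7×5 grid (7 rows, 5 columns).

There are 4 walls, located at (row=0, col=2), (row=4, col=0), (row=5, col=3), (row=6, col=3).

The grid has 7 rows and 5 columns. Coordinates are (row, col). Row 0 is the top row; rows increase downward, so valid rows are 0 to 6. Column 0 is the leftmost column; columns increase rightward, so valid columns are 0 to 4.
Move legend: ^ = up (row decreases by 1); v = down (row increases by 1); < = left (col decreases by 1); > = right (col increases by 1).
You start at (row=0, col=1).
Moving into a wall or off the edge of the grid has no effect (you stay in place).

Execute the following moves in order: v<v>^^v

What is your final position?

Answer: Final position: (row=1, col=1)

Derivation:
Start: (row=0, col=1)
  v (down): (row=0, col=1) -> (row=1, col=1)
  < (left): (row=1, col=1) -> (row=1, col=0)
  v (down): (row=1, col=0) -> (row=2, col=0)
  > (right): (row=2, col=0) -> (row=2, col=1)
  ^ (up): (row=2, col=1) -> (row=1, col=1)
  ^ (up): (row=1, col=1) -> (row=0, col=1)
  v (down): (row=0, col=1) -> (row=1, col=1)
Final: (row=1, col=1)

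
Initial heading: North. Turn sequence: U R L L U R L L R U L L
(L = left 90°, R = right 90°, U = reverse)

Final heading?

Answer: Final heading: West

Derivation:
Start: North
  U (U-turn (180°)) -> South
  R (right (90° clockwise)) -> West
  L (left (90° counter-clockwise)) -> South
  L (left (90° counter-clockwise)) -> East
  U (U-turn (180°)) -> West
  R (right (90° clockwise)) -> North
  L (left (90° counter-clockwise)) -> West
  L (left (90° counter-clockwise)) -> South
  R (right (90° clockwise)) -> West
  U (U-turn (180°)) -> East
  L (left (90° counter-clockwise)) -> North
  L (left (90° counter-clockwise)) -> West
Final: West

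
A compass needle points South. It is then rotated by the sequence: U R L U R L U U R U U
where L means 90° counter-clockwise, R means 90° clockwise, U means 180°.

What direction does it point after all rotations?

Answer: Final heading: West

Derivation:
Start: South
  U (U-turn (180°)) -> North
  R (right (90° clockwise)) -> East
  L (left (90° counter-clockwise)) -> North
  U (U-turn (180°)) -> South
  R (right (90° clockwise)) -> West
  L (left (90° counter-clockwise)) -> South
  U (U-turn (180°)) -> North
  U (U-turn (180°)) -> South
  R (right (90° clockwise)) -> West
  U (U-turn (180°)) -> East
  U (U-turn (180°)) -> West
Final: West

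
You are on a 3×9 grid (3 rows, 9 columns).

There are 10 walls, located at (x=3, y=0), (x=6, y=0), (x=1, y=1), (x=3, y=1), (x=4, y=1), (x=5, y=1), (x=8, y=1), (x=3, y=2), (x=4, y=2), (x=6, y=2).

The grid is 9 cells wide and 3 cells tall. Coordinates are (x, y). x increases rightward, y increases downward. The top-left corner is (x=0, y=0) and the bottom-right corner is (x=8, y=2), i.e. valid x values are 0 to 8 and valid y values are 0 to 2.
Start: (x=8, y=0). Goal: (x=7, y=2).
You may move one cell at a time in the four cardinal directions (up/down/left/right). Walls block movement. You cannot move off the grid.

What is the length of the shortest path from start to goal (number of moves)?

Answer: Shortest path length: 3

Derivation:
BFS from (x=8, y=0) until reaching (x=7, y=2):
  Distance 0: (x=8, y=0)
  Distance 1: (x=7, y=0)
  Distance 2: (x=7, y=1)
  Distance 3: (x=6, y=1), (x=7, y=2)  <- goal reached here
One shortest path (3 moves): (x=8, y=0) -> (x=7, y=0) -> (x=7, y=1) -> (x=7, y=2)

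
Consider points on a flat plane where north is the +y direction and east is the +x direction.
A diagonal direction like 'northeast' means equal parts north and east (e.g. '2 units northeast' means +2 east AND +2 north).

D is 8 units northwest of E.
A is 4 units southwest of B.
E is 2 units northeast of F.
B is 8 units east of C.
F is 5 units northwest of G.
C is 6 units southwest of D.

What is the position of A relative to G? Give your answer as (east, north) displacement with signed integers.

Answer: A is at (east=-13, north=5) relative to G.

Derivation:
Place G at the origin (east=0, north=0).
  F is 5 units northwest of G: delta (east=-5, north=+5); F at (east=-5, north=5).
  E is 2 units northeast of F: delta (east=+2, north=+2); E at (east=-3, north=7).
  D is 8 units northwest of E: delta (east=-8, north=+8); D at (east=-11, north=15).
  C is 6 units southwest of D: delta (east=-6, north=-6); C at (east=-17, north=9).
  B is 8 units east of C: delta (east=+8, north=+0); B at (east=-9, north=9).
  A is 4 units southwest of B: delta (east=-4, north=-4); A at (east=-13, north=5).
Therefore A relative to G: (east=-13, north=5).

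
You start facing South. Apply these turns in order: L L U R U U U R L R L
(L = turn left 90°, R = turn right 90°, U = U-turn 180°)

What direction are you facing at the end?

Start: South
  L (left (90° counter-clockwise)) -> East
  L (left (90° counter-clockwise)) -> North
  U (U-turn (180°)) -> South
  R (right (90° clockwise)) -> West
  U (U-turn (180°)) -> East
  U (U-turn (180°)) -> West
  U (U-turn (180°)) -> East
  R (right (90° clockwise)) -> South
  L (left (90° counter-clockwise)) -> East
  R (right (90° clockwise)) -> South
  L (left (90° counter-clockwise)) -> East
Final: East

Answer: Final heading: East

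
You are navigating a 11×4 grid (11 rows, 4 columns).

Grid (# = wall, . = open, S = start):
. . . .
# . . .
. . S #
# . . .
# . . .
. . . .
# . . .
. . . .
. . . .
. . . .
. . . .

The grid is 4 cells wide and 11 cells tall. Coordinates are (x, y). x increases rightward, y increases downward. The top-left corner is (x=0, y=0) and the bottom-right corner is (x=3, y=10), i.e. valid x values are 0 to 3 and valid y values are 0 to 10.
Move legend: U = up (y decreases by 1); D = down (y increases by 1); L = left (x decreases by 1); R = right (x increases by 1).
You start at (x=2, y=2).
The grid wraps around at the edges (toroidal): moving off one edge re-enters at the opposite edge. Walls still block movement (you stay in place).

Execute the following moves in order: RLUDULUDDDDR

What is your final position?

Start: (x=2, y=2)
  R (right): blocked, stay at (x=2, y=2)
  L (left): (x=2, y=2) -> (x=1, y=2)
  U (up): (x=1, y=2) -> (x=1, y=1)
  D (down): (x=1, y=1) -> (x=1, y=2)
  U (up): (x=1, y=2) -> (x=1, y=1)
  L (left): blocked, stay at (x=1, y=1)
  U (up): (x=1, y=1) -> (x=1, y=0)
  D (down): (x=1, y=0) -> (x=1, y=1)
  D (down): (x=1, y=1) -> (x=1, y=2)
  D (down): (x=1, y=2) -> (x=1, y=3)
  D (down): (x=1, y=3) -> (x=1, y=4)
  R (right): (x=1, y=4) -> (x=2, y=4)
Final: (x=2, y=4)

Answer: Final position: (x=2, y=4)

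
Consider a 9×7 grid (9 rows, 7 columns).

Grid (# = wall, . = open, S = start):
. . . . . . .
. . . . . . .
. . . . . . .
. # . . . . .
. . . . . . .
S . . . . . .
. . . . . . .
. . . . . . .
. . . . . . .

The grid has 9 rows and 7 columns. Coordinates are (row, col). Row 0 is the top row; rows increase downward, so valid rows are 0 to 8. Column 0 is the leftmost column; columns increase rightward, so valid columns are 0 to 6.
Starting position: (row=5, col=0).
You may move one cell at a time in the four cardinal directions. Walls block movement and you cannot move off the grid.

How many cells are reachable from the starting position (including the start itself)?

Answer: Reachable cells: 62

Derivation:
BFS flood-fill from (row=5, col=0):
  Distance 0: (row=5, col=0)
  Distance 1: (row=4, col=0), (row=5, col=1), (row=6, col=0)
  Distance 2: (row=3, col=0), (row=4, col=1), (row=5, col=2), (row=6, col=1), (row=7, col=0)
  Distance 3: (row=2, col=0), (row=4, col=2), (row=5, col=3), (row=6, col=2), (row=7, col=1), (row=8, col=0)
  Distance 4: (row=1, col=0), (row=2, col=1), (row=3, col=2), (row=4, col=3), (row=5, col=4), (row=6, col=3), (row=7, col=2), (row=8, col=1)
  Distance 5: (row=0, col=0), (row=1, col=1), (row=2, col=2), (row=3, col=3), (row=4, col=4), (row=5, col=5), (row=6, col=4), (row=7, col=3), (row=8, col=2)
  Distance 6: (row=0, col=1), (row=1, col=2), (row=2, col=3), (row=3, col=4), (row=4, col=5), (row=5, col=6), (row=6, col=5), (row=7, col=4), (row=8, col=3)
  Distance 7: (row=0, col=2), (row=1, col=3), (row=2, col=4), (row=3, col=5), (row=4, col=6), (row=6, col=6), (row=7, col=5), (row=8, col=4)
  Distance 8: (row=0, col=3), (row=1, col=4), (row=2, col=5), (row=3, col=6), (row=7, col=6), (row=8, col=5)
  Distance 9: (row=0, col=4), (row=1, col=5), (row=2, col=6), (row=8, col=6)
  Distance 10: (row=0, col=5), (row=1, col=6)
  Distance 11: (row=0, col=6)
Total reachable: 62 (grid has 62 open cells total)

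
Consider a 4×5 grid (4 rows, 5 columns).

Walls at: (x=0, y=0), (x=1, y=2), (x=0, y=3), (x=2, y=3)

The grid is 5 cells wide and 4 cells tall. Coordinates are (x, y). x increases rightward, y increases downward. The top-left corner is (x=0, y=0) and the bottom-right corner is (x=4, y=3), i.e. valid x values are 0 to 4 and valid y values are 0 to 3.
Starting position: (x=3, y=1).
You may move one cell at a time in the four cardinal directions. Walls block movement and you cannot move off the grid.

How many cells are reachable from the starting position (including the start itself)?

Answer: Reachable cells: 15

Derivation:
BFS flood-fill from (x=3, y=1):
  Distance 0: (x=3, y=1)
  Distance 1: (x=3, y=0), (x=2, y=1), (x=4, y=1), (x=3, y=2)
  Distance 2: (x=2, y=0), (x=4, y=0), (x=1, y=1), (x=2, y=2), (x=4, y=2), (x=3, y=3)
  Distance 3: (x=1, y=0), (x=0, y=1), (x=4, y=3)
  Distance 4: (x=0, y=2)
Total reachable: 15 (grid has 16 open cells total)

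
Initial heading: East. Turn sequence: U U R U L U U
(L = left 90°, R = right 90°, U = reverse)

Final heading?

Answer: Final heading: West

Derivation:
Start: East
  U (U-turn (180°)) -> West
  U (U-turn (180°)) -> East
  R (right (90° clockwise)) -> South
  U (U-turn (180°)) -> North
  L (left (90° counter-clockwise)) -> West
  U (U-turn (180°)) -> East
  U (U-turn (180°)) -> West
Final: West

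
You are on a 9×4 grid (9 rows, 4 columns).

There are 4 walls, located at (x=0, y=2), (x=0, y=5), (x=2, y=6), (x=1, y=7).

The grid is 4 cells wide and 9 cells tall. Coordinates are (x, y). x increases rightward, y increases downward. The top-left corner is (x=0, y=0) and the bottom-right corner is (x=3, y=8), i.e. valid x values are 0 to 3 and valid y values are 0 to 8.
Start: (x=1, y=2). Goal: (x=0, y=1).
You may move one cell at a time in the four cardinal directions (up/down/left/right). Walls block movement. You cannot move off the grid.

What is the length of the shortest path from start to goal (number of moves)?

Answer: Shortest path length: 2

Derivation:
BFS from (x=1, y=2) until reaching (x=0, y=1):
  Distance 0: (x=1, y=2)
  Distance 1: (x=1, y=1), (x=2, y=2), (x=1, y=3)
  Distance 2: (x=1, y=0), (x=0, y=1), (x=2, y=1), (x=3, y=2), (x=0, y=3), (x=2, y=3), (x=1, y=4)  <- goal reached here
One shortest path (2 moves): (x=1, y=2) -> (x=1, y=1) -> (x=0, y=1)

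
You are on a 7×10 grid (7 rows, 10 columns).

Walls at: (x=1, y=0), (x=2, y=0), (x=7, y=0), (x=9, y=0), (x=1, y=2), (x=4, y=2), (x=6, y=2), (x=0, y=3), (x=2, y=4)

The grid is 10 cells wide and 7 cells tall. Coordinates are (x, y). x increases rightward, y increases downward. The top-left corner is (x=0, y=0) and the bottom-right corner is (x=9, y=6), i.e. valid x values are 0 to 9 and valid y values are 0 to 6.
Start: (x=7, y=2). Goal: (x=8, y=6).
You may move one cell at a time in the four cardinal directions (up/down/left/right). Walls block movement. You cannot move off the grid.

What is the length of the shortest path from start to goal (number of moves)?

Answer: Shortest path length: 5

Derivation:
BFS from (x=7, y=2) until reaching (x=8, y=6):
  Distance 0: (x=7, y=2)
  Distance 1: (x=7, y=1), (x=8, y=2), (x=7, y=3)
  Distance 2: (x=6, y=1), (x=8, y=1), (x=9, y=2), (x=6, y=3), (x=8, y=3), (x=7, y=4)
  Distance 3: (x=6, y=0), (x=8, y=0), (x=5, y=1), (x=9, y=1), (x=5, y=3), (x=9, y=3), (x=6, y=4), (x=8, y=4), (x=7, y=5)
  Distance 4: (x=5, y=0), (x=4, y=1), (x=5, y=2), (x=4, y=3), (x=5, y=4), (x=9, y=4), (x=6, y=5), (x=8, y=5), (x=7, y=6)
  Distance 5: (x=4, y=0), (x=3, y=1), (x=3, y=3), (x=4, y=4), (x=5, y=5), (x=9, y=5), (x=6, y=6), (x=8, y=6)  <- goal reached here
One shortest path (5 moves): (x=7, y=2) -> (x=8, y=2) -> (x=8, y=3) -> (x=8, y=4) -> (x=8, y=5) -> (x=8, y=6)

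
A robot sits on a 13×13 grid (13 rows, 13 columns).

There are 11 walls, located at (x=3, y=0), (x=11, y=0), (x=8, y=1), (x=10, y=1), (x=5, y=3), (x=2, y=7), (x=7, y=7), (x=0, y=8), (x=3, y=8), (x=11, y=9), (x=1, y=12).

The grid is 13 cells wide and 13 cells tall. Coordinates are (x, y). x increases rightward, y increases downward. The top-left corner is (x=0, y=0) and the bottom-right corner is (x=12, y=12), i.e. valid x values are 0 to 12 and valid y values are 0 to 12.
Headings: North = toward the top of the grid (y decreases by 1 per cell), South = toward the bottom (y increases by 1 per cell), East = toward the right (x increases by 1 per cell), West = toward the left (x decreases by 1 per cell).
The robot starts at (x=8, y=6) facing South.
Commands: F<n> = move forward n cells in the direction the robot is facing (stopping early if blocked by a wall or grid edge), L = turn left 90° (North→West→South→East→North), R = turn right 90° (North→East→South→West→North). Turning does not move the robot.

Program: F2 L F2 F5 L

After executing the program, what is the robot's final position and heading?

Start: (x=8, y=6), facing South
  F2: move forward 2, now at (x=8, y=8)
  L: turn left, now facing East
  F2: move forward 2, now at (x=10, y=8)
  F5: move forward 2/5 (blocked), now at (x=12, y=8)
  L: turn left, now facing North
Final: (x=12, y=8), facing North

Answer: Final position: (x=12, y=8), facing North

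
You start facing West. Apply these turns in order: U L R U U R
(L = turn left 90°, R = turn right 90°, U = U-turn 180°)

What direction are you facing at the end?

Answer: Final heading: South

Derivation:
Start: West
  U (U-turn (180°)) -> East
  L (left (90° counter-clockwise)) -> North
  R (right (90° clockwise)) -> East
  U (U-turn (180°)) -> West
  U (U-turn (180°)) -> East
  R (right (90° clockwise)) -> South
Final: South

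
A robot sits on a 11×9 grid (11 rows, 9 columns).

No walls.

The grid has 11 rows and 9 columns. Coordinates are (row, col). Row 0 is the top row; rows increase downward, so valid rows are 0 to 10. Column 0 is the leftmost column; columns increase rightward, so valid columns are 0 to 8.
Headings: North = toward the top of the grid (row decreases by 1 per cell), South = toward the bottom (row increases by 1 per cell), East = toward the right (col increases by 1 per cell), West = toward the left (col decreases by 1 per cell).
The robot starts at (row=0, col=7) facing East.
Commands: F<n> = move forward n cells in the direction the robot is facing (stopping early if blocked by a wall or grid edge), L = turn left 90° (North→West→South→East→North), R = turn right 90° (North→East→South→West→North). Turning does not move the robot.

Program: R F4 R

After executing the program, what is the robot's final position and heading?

Answer: Final position: (row=4, col=7), facing West

Derivation:
Start: (row=0, col=7), facing East
  R: turn right, now facing South
  F4: move forward 4, now at (row=4, col=7)
  R: turn right, now facing West
Final: (row=4, col=7), facing West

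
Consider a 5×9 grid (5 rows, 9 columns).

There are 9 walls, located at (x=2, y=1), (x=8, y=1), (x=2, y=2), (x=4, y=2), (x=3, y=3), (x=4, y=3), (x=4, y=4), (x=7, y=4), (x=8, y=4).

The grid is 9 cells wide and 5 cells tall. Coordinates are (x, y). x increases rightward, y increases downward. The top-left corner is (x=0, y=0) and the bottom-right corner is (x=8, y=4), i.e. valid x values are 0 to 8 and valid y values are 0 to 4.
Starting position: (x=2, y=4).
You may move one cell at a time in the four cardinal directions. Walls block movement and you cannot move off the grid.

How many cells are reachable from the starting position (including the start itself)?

BFS flood-fill from (x=2, y=4):
  Distance 0: (x=2, y=4)
  Distance 1: (x=2, y=3), (x=1, y=4), (x=3, y=4)
  Distance 2: (x=1, y=3), (x=0, y=4)
  Distance 3: (x=1, y=2), (x=0, y=3)
  Distance 4: (x=1, y=1), (x=0, y=2)
  Distance 5: (x=1, y=0), (x=0, y=1)
  Distance 6: (x=0, y=0), (x=2, y=0)
  Distance 7: (x=3, y=0)
  Distance 8: (x=4, y=0), (x=3, y=1)
  Distance 9: (x=5, y=0), (x=4, y=1), (x=3, y=2)
  Distance 10: (x=6, y=0), (x=5, y=1)
  Distance 11: (x=7, y=0), (x=6, y=1), (x=5, y=2)
  Distance 12: (x=8, y=0), (x=7, y=1), (x=6, y=2), (x=5, y=3)
  Distance 13: (x=7, y=2), (x=6, y=3), (x=5, y=4)
  Distance 14: (x=8, y=2), (x=7, y=3), (x=6, y=4)
  Distance 15: (x=8, y=3)
Total reachable: 36 (grid has 36 open cells total)

Answer: Reachable cells: 36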